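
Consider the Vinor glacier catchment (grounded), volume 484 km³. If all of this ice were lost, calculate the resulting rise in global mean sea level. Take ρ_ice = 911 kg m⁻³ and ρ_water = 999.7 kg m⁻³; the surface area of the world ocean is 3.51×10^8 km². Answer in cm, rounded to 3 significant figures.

Vinor: 484 km³ × (911/999.7) = 441.1 km³ of water.
Spread over 3.51×10^14 m² of ocean, Δh = 4.411×10^11 / 3.51×10^14 = 1.26×10^-3 m = 0.126 cm.

≈ 0.126 cm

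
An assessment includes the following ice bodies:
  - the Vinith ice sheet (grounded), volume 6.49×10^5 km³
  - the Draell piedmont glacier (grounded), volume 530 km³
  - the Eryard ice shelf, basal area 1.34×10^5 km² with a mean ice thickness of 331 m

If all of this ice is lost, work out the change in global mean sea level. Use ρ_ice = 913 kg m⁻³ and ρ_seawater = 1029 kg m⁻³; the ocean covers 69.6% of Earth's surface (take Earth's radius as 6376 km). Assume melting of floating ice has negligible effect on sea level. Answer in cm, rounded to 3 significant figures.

Vinith: 6.49×10^5 km³ × (913/1029) = 5.758×10^5 km³ of water.
Draell: 530 km³ × (913/1029) = 470.3 km³ of water.
The Eryard ice shelf is floating and already displaces its own weight of water, so its melt adds essentially nothing to sea level.
Total added water ≈ 5.763×10^14 m³ over 3.56×10^14 m² → Δh = 1.62 m = 162 cm.

≈ 162 cm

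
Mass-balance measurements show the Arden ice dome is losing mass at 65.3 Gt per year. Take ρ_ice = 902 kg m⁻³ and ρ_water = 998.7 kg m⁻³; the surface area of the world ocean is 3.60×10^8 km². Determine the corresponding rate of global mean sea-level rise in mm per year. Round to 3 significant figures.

≈ 0.182 mm/yr

ρ_w = 998.7 kg m⁻³. Annual water volume added = 65.3 Gt / ρ_w = 6.530×10^13 kg / 998.7 kg m⁻³ = 6.539×10^10 m³.
Δh per year = 6.539×10^10 / 3.60×10^14 = 1.82×10^-4 m = 0.182 mm.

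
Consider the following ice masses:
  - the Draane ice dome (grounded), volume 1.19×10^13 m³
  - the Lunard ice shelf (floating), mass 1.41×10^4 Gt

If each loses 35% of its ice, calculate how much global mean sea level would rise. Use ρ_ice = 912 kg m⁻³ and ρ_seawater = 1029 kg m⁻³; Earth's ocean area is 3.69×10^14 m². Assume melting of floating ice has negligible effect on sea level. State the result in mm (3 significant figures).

≈ 10.0 mm

Draane: 0.35 × 1.19×10^13 m³ × (912/1029) = 3.691×10^12 m³ of water.
The Lunard ice shelf is floating and already displaces its own weight of water, so its melt adds essentially nothing to sea level.
Total added water ≈ 3.691×10^12 m³ over 3.69×10^14 m² → Δh = 0.0100 m = 10.0 mm.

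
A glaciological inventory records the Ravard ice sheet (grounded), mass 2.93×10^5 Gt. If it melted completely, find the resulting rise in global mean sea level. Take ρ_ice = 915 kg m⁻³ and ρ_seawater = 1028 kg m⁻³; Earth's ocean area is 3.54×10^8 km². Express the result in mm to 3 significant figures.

≈ 805 mm

Ravard: 2.93×10^5 Gt = 2.930×10^17 kg; dividing by ρ_w = 1028 kg m⁻³ gives 2.850×10^14 m³ of water.
Spread over 3.54×10^14 m² of ocean, Δh = 2.850×10^14 / 3.54×10^14 = 0.805 m = 805 mm.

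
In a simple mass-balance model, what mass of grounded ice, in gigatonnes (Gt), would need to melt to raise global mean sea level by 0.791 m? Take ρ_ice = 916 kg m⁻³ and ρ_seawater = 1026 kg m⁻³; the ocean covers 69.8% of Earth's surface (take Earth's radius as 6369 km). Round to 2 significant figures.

≈ 2.9×10^5 Gt

Required water volume = Δh × A = 0.791 m × 3.56×10^14 m² = 2.814×10^14 m³.
ρ_w = 1026 kg m⁻³, so the mass of water = 2.814×10^14 m³ × 1026 kg m⁻³ = 2.888×10^17 kg = 2.9×10^5 Gt (and the same mass of ice, by conservation).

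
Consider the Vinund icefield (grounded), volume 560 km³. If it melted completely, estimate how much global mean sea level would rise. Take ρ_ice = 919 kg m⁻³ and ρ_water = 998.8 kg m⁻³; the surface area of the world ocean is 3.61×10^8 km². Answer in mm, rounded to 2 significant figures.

≈ 1.4 mm

Vinund: 560 km³ × (919/998.8) = 515.3 km³ of water.
Spread over 3.61×10^14 m² of ocean, Δh = 5.153×10^11 / 3.61×10^14 = 1.43×10^-3 m = 1.4 mm.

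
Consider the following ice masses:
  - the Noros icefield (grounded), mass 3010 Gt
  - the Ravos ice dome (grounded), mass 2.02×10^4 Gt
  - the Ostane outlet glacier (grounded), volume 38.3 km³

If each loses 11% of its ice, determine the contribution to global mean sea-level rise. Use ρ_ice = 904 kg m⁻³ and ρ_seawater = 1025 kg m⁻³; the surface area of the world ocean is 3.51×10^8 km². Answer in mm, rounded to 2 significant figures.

≈ 7.1 mm

Noros: 0.11 × 3010 Gt = 3.311×10^14 kg; dividing by ρ_w = 1025 kg m⁻³ gives 3.230×10^11 m³ of water.
Ravos: 0.11 × 2.02×10^4 Gt = 2.222×10^15 kg; dividing by ρ_w = 1025 kg m⁻³ gives 2.168×10^12 m³ of water.
Ostane: 0.11 × 38.3 km³ × (904/1025) = 3.716 km³ of water.
Total added water ≈ 2.495×10^12 m³ over 3.51×10^14 m² → Δh = 7.11×10^-3 m = 7.1 mm.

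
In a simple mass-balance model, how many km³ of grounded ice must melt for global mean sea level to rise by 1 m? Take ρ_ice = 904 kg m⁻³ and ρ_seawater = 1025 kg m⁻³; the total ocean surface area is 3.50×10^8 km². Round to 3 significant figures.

Required water volume = Δh × A = 1 m × 3.50×10^14 m² = 3.500×10^14 m³ = 3.500×10^5 km³.
Ice volume = water volume × ρ_w/ρ_ice = 3.500×10^5 × 1025/904 = 3.97×10^5 km³.

≈ 3.97×10^5 km³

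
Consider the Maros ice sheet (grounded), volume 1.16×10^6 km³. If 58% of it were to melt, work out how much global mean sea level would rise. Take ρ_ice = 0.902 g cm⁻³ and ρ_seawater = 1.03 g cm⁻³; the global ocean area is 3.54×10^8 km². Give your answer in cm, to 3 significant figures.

Maros: 0.58 × 1.16×10^6 km³ × (902/1030) = 5.892×10^5 km³ of water.
Spread over 3.54×10^14 m² of ocean, Δh = 5.892×10^14 / 3.54×10^14 = 1.66 m = 166 cm.

≈ 166 cm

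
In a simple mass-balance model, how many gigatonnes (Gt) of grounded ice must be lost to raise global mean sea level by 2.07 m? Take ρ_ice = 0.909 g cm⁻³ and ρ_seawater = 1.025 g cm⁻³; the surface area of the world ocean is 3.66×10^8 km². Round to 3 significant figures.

Required water volume = Δh × A = 2.07 m × 3.66×10^14 m² = 7.576×10^14 m³.
ρ_w = 1.025 g cm⁻³ = 1025 kg m⁻³, so the mass of water = 7.576×10^14 m³ × 1025 kg m⁻³ = 7.766×10^17 kg = 7.77×10^5 Gt (and the same mass of ice, by conservation).

≈ 7.77×10^5 Gt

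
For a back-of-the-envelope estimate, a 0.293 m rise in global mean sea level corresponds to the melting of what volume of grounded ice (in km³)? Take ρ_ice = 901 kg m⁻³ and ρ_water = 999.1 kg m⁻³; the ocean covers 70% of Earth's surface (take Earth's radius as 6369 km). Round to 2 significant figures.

≈ 1.2×10^5 km³

Required water volume = Δh × A = 0.293 m × 3.57×10^14 m² = 1.045×10^14 m³ = 1.045×10^5 km³.
Ice volume = water volume × ρ_w/ρ_ice = 1.045×10^5 × 999.1/901 = 1.2×10^5 km³.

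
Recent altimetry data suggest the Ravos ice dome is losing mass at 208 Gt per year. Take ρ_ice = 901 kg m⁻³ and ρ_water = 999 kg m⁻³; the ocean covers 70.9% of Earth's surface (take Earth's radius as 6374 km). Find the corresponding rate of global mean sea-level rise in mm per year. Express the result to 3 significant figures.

ρ_w = 999 kg m⁻³. Annual water volume added = 208 Gt / ρ_w = 2.080×10^14 kg / 999 kg m⁻³ = 2.082×10^11 m³.
Δh per year = 2.082×10^11 / 3.62×10^14 = 5.75×10^-4 m = 0.575 mm.

≈ 0.575 mm/yr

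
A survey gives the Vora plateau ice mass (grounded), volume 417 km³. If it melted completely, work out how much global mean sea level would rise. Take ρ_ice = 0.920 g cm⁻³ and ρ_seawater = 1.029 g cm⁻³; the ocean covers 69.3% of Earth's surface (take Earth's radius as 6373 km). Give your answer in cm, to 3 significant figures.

≈ 0.105 cm

Vora: 417 km³ × (920/1029) = 372.8 km³ of water.
Spread over 3.54×10^14 m² of ocean, Δh = 3.728×10^11 / 3.54×10^14 = 1.05×10^-3 m = 0.105 cm.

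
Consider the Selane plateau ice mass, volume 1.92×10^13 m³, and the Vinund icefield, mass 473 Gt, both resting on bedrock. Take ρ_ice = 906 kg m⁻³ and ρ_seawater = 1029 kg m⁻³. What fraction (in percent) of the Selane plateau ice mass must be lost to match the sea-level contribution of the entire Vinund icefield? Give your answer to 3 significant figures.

≈ 2.72 %

Equal sea-level rise means equal mass of meltwater, i.e. equal mass of ice lost.
Ice mass of Vinund: 4.730×10^14 kg; ice mass of Selane: 1.740×10^16 kg.
Fraction required = 4.730×10^14 / 1.740×10^16 = 0.0272 → 2.72 %.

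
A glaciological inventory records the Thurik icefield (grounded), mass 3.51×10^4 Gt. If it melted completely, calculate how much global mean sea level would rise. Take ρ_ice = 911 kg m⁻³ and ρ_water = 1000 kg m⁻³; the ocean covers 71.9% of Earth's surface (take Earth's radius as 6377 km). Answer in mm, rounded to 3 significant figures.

Thurik: 3.51×10^4 Gt = 3.510×10^16 kg; dividing by ρ_w = 1000 kg m⁻³ gives 3.510×10^13 m³ of water.
Spread over 3.67×10^14 m² of ocean, Δh = 3.510×10^13 / 3.67×10^14 = 0.0955 m = 95.5 mm.

≈ 95.5 mm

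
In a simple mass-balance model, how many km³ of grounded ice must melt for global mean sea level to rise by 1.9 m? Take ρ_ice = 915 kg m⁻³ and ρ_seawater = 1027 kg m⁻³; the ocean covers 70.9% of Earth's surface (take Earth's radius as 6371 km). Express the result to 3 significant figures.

Required water volume = Δh × A = 1.9 m × 3.62×10^14 m² = 6.871×10^14 m³ = 6.871×10^5 km³.
Ice volume = water volume × ρ_w/ρ_ice = 6.871×10^5 × 1027/915 = 7.71×10^5 km³.

≈ 7.71×10^5 km³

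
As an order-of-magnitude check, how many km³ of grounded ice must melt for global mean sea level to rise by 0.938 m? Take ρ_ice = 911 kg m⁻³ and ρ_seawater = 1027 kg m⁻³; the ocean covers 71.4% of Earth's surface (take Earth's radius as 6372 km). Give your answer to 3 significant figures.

≈ 3.85×10^5 km³

Required water volume = Δh × A = 0.938 m × 3.64×10^14 m² = 3.417×10^14 m³ = 3.417×10^5 km³.
Ice volume = water volume × ρ_w/ρ_ice = 3.417×10^5 × 1027/911 = 3.85×10^5 km³.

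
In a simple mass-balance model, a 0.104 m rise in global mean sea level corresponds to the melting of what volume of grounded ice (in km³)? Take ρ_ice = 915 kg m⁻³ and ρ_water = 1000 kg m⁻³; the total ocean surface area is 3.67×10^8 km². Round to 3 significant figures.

≈ 4.17×10^4 km³

Required water volume = Δh × A = 0.104 m × 3.67×10^14 m² = 3.817×10^13 m³ = 3.817×10^4 km³.
Ice volume = water volume × ρ_w/ρ_ice = 3.817×10^4 × 1000/915 = 4.17×10^4 km³.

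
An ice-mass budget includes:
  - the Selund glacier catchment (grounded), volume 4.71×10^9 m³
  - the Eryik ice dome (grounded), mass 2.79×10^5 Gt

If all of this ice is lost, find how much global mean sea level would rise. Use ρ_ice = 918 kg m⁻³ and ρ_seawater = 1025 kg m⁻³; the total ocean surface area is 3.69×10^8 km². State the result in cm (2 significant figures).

≈ 74 cm

Selund: 4.71×10^9 m³ × (918/1025) = 4.218×10^9 m³ of water.
Eryik: 2.79×10^5 Gt = 2.790×10^17 kg; dividing by ρ_w = 1025 kg m⁻³ gives 2.722×10^14 m³ of water.
Total added water ≈ 2.722×10^14 m³ over 3.69×10^14 m² → Δh = 0.738 m = 74 cm.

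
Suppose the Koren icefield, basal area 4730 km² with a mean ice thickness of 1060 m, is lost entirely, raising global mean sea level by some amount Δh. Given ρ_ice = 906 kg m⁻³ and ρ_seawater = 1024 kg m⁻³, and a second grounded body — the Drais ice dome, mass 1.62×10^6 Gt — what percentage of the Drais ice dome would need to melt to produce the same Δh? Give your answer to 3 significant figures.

Equal sea-level rise means equal mass of meltwater, i.e. equal mass of ice lost.
Ice mass of Koren: 4.543×10^15 kg; ice mass of Drais: 1.620×10^18 kg.
Fraction required = 4.543×10^15 / 1.620×10^18 = 2.80×10^-3 → 0.280 %.

≈ 0.280 %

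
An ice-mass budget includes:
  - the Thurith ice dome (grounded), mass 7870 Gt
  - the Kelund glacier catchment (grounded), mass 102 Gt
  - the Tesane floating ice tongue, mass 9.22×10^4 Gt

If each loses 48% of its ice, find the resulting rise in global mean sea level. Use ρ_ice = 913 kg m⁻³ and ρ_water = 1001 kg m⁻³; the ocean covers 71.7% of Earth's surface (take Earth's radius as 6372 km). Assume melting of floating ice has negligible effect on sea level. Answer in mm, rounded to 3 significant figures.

≈ 10.4 mm

Thurith: 0.48 × 7870 Gt = 3.778×10^15 kg; dividing by ρ_w = 1001 kg m⁻³ gives 3.774×10^12 m³ of water.
Kelund: 0.48 × 102 Gt = 4.896×10^13 kg; dividing by ρ_w = 1001 kg m⁻³ gives 4.891×10^10 m³ of water.
The Tesane floating ice tongue is floating and already displaces its own weight of water, so its melt adds essentially nothing to sea level.
Total added water ≈ 3.823×10^12 m³ over 3.66×10^14 m² → Δh = 0.0104 m = 10.4 mm.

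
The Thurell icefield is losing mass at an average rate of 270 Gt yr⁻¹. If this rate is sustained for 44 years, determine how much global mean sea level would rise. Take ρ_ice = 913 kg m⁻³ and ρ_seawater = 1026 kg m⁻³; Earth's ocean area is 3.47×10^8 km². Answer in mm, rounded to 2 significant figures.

Total mass lost = 270 Gt/yr × 44 yr = 1.188×10^4 Gt = 1.188×10^16 kg.
ρ_w = 1026 kg m⁻³, so water volume = 1.188×10^16 / 1026 = 1.158×10^13 m³.
Δh = 1.158×10^13 / 3.47×10^14 = 0.0334 m = 33 mm.

≈ 33 mm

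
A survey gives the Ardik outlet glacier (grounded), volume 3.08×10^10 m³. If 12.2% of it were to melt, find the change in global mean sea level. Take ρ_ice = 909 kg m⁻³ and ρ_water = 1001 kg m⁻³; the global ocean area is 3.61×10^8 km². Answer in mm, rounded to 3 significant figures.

≈ 9.45×10^-3 mm

Ardik: 0.122 × 3.08×10^10 m³ × (909/1001) = 3.412×10^9 m³ of water.
Spread over 3.61×10^14 m² of ocean, Δh = 3.412×10^9 / 3.61×10^14 = 9.45×10^-6 m = 9.45×10^-3 mm.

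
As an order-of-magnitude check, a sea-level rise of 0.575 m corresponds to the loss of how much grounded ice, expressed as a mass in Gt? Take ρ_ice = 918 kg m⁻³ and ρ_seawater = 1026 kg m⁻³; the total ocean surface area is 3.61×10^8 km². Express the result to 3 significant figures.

≈ 2.13×10^5 Gt

Required water volume = Δh × A = 0.575 m × 3.61×10^14 m² = 2.076×10^14 m³.
ρ_w = 1026 kg m⁻³, so the mass of water = 2.076×10^14 m³ × 1026 kg m⁻³ = 2.130×10^17 kg = 2.13×10^5 Gt (and the same mass of ice, by conservation).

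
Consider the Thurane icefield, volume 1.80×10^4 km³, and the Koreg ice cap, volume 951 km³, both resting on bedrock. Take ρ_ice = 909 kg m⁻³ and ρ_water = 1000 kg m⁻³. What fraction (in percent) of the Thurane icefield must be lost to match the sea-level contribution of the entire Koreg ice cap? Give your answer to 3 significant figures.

Equal sea-level rise means equal mass of meltwater, i.e. equal mass of ice lost.
Ice mass of Koreg: 8.645×10^14 kg; ice mass of Thurane: 1.636×10^16 kg.
Fraction required = 8.645×10^14 / 1.636×10^16 = 0.0528 → 5.28 %.

≈ 5.28 %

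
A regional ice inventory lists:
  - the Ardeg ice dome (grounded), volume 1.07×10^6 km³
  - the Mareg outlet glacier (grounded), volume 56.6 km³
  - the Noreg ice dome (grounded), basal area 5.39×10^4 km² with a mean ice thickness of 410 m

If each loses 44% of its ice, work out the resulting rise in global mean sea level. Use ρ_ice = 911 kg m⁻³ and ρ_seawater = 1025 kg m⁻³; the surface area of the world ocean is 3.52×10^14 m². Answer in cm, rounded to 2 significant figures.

Ardeg: 0.44 × 1.07×10^6 km³ × (911/1025) = 4.184×10^5 km³ of water.
Mareg: 0.44 × 56.6 km³ × (911/1025) = 22.13 km³ of water.
Noreg: ice volume = 5.39×10^4 km² × 410 m = 2.210×10^4 km³; 0.44 × 2.210×10^4 × (911/1025) = 8642 km³ of water.
Total added water ≈ 4.271×10^14 m³ over 3.52×10^14 m² → Δh = 1.21 m = 120 cm.

≈ 120 cm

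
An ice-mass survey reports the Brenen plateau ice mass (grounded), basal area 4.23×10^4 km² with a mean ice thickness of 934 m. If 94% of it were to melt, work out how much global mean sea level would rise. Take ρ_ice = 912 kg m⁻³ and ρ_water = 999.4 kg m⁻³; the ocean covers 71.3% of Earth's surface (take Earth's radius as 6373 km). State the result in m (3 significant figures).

Brenen: ice volume = 4.23×10^4 km² × 934 m = 3.951×10^4 km³; 0.94 × 3.951×10^4 × (912/999.4) = 3.389×10^4 km³ of water.
Spread over 3.64×10^14 m² of ocean, Δh = 3.389×10^13 / 3.64×10^14 = 0.0931 m.

≈ 0.0931 m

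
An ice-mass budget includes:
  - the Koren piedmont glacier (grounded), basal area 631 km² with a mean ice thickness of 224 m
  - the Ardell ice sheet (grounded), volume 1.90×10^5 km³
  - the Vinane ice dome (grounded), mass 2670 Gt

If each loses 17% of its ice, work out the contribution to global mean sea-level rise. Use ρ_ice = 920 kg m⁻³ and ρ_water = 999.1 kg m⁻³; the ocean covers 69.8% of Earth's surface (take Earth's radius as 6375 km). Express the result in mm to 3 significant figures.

Koren: ice volume = 631 km² × 224 m = 141.3 km³; 0.17 × 141.3 × (920/999.1) = 22.13 km³ of water.
Ardell: 0.17 × 1.90×10^5 km³ × (920/999.1) = 2.974×10^4 km³ of water.
Vinane: 0.17 × 2670 Gt = 4.539×10^14 kg; dividing by ρ_w = 999.1 kg m⁻³ gives 4.543×10^11 m³ of water.
Total added water ≈ 3.022×10^13 m³ over 3.56×10^14 m² → Δh = 0.0848 m = 84.8 mm.

≈ 84.8 mm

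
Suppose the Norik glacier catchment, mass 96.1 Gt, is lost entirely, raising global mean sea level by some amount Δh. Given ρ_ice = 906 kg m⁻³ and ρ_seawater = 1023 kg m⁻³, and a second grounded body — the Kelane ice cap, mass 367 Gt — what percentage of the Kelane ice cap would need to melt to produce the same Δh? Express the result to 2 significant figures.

Equal sea-level rise means equal mass of meltwater, i.e. equal mass of ice lost.
Ice mass of Norik: 9.610×10^13 kg; ice mass of Kelane: 3.670×10^14 kg.
Fraction required = 9.610×10^13 / 3.670×10^14 = 0.262 → 26 %.

≈ 26 %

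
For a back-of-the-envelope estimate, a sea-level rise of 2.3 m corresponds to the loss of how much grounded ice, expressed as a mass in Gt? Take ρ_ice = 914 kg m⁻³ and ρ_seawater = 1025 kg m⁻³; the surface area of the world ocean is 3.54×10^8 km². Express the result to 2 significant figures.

Required water volume = Δh × A = 2.3 m × 3.54×10^14 m² = 8.142×10^14 m³.
ρ_w = 1025 kg m⁻³, so the mass of water = 8.142×10^14 m³ × 1025 kg m⁻³ = 8.346×10^17 kg = 8.3×10^5 Gt (and the same mass of ice, by conservation).

≈ 8.3×10^5 Gt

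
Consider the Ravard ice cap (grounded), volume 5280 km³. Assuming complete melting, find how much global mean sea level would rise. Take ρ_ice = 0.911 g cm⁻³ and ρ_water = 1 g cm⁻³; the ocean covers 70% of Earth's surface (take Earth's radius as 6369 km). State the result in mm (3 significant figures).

Ravard: 5280 km³ × (911/1000) = 4810 km³ of water.
Spread over 3.57×10^14 m² of ocean, Δh = 4.810×10^12 / 3.57×10^14 = 0.0135 m = 13.5 mm.

≈ 13.5 mm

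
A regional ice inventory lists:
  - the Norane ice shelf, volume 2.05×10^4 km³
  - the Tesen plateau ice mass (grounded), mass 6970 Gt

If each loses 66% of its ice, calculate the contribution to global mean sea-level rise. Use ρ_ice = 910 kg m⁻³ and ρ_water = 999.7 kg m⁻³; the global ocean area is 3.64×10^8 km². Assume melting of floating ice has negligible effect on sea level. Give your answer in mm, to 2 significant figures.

The Norane ice shelf is floating and already displaces its own weight of water, so its melt adds essentially nothing to sea level.
Tesen: 0.66 × 6970 Gt = 4.600×10^15 kg; dividing by ρ_w = 999.7 kg m⁻³ gives 4.602×10^12 m³ of water.
Total added water ≈ 4.602×10^12 m³ over 3.64×10^14 m² → Δh = 0.0126 m = 13 mm.

≈ 13 mm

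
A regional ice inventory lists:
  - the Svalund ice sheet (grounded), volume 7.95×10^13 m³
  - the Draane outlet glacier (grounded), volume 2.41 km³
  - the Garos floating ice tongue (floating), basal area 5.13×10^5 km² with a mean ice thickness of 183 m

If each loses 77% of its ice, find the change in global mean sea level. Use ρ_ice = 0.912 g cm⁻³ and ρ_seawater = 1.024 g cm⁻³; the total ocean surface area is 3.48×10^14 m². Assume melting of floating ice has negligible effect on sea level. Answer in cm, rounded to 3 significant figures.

Svalund: 0.77 × 7.95×10^13 m³ × (912/1024) = 5.452×10^13 m³ of water.
Draane: 0.77 × 2.41 km³ × (912/1024) = 1.653 km³ of water.
The Garos floating ice tongue is floating and already displaces its own weight of water, so its melt adds essentially nothing to sea level.
Total added water ≈ 5.452×10^13 m³ over 3.48×10^14 m² → Δh = 0.157 m = 15.7 cm.

≈ 15.7 cm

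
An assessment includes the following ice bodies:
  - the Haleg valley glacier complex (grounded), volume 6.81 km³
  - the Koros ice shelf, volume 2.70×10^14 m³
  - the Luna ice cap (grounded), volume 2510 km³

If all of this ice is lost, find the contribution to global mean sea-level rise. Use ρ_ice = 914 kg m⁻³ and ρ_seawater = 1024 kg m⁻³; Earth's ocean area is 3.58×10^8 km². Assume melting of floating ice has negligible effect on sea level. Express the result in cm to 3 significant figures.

Haleg: 6.81 km³ × (914/1024) = 6.078 km³ of water.
The Koros ice shelf is floating and already displaces its own weight of water, so its melt adds essentially nothing to sea level.
Luna: 2510 km³ × (914/1024) = 2240 km³ of water.
Total added water ≈ 2.246×10^12 m³ over 3.58×10^14 m² → Δh = 6.27×10^-3 m = 0.627 cm.

≈ 0.627 cm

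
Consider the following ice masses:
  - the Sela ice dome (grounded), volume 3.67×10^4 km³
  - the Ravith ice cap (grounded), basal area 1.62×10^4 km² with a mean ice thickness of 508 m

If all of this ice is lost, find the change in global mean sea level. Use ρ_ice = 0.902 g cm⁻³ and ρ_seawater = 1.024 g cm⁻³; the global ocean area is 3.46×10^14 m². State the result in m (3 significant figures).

≈ 0.114 m

Sela: 3.67×10^4 km³ × (902/1024) = 3.233×10^4 km³ of water.
Ravith: ice volume = 1.62×10^4 km² × 508 m = 8230 km³; 8230 × (902/1024) = 7249 km³ of water.
Total added water ≈ 3.958×10^13 m³ over 3.46×10^14 m² → Δh = 0.114 m.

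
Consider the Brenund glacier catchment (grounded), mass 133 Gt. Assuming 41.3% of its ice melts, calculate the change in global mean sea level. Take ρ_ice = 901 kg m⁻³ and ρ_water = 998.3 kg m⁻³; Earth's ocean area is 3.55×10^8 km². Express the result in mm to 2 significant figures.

Brenund: 0.413 × 133 Gt = 5.493×10^13 kg; dividing by ρ_w = 998.3 kg m⁻³ gives 5.502×10^10 m³ of water.
Spread over 3.55×10^14 m² of ocean, Δh = 5.502×10^10 / 3.55×10^14 = 1.55×10^-4 m = 0.15 mm.

≈ 0.15 mm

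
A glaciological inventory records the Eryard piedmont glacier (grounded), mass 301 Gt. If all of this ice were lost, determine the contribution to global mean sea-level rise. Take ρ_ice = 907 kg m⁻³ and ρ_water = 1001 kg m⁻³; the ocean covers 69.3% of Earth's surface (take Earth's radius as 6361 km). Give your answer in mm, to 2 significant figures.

≈ 0.85 mm

Eryard: 301 Gt = 3.010×10^14 kg; dividing by ρ_w = 1001 kg m⁻³ gives 3.007×10^11 m³ of water.
Spread over 3.52×10^14 m² of ocean, Δh = 3.007×10^11 / 3.52×10^14 = 8.53×10^-4 m = 0.85 mm.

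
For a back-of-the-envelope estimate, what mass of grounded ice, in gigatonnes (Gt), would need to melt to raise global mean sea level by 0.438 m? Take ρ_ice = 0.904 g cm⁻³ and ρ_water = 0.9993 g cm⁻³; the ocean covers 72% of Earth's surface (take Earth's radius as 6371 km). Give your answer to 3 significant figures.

≈ 1.61×10^5 Gt

Required water volume = Δh × A = 0.438 m × 3.67×10^14 m² = 1.609×10^14 m³.
ρ_w = 0.9993 g cm⁻³ = 999.3 kg m⁻³, so the mass of water = 1.609×10^14 m³ × 999.3 kg m⁻³ = 1.607×10^17 kg = 1.61×10^5 Gt (and the same mass of ice, by conservation).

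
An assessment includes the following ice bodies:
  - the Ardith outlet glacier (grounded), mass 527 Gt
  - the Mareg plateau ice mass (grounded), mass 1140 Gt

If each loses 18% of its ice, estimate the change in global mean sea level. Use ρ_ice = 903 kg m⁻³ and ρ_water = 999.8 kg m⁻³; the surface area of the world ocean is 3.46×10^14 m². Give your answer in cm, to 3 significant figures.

≈ 0.0867 cm

Ardith: 0.18 × 527 Gt = 9.486×10^13 kg; dividing by ρ_w = 999.8 kg m⁻³ gives 9.488×10^10 m³ of water.
Mareg: 0.18 × 1140 Gt = 2.052×10^14 kg; dividing by ρ_w = 999.8 kg m⁻³ gives 2.052×10^11 m³ of water.
Total added water ≈ 3.001×10^11 m³ over 3.46×10^14 m² → Δh = 8.67×10^-4 m = 0.0867 cm.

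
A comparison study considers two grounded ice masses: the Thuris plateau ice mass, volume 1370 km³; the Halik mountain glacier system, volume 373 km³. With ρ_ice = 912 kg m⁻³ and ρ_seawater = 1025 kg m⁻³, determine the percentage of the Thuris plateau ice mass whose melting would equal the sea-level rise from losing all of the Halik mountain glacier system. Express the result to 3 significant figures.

Equal sea-level rise means equal mass of meltwater, i.e. equal mass of ice lost.
Ice mass of Halik: 3.402×10^14 kg; ice mass of Thuris: 1.249×10^15 kg.
Fraction required = 3.402×10^14 / 1.249×10^15 = 0.272 → 27.2 %.

≈ 27.2 %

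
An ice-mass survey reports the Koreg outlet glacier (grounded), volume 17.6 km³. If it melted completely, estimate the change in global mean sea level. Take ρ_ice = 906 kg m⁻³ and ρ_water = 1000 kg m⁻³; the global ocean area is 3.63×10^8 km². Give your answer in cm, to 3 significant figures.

≈ 4.39×10^-3 cm

Koreg: 17.6 km³ × (906/1000) = 15.95 km³ of water.
Spread over 3.63×10^14 m² of ocean, Δh = 1.595×10^10 / 3.63×10^14 = 4.39×10^-5 m = 4.39×10^-3 cm.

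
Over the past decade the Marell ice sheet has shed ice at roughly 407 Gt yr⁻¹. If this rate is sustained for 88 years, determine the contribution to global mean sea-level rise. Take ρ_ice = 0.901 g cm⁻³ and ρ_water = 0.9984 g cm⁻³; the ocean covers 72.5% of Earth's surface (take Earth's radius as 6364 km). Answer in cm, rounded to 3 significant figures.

≈ 9.72 cm

Total mass lost = 407 Gt/yr × 88 yr = 3.582×10^4 Gt = 3.582×10^16 kg.
ρ_w = 0.9984 g cm⁻³ = 998.4 kg m⁻³, so water volume = 3.582×10^16 / 998.4 = 3.587×10^13 m³.
Δh = 3.587×10^13 / 3.69×10^14 = 0.0972 m = 9.72 cm.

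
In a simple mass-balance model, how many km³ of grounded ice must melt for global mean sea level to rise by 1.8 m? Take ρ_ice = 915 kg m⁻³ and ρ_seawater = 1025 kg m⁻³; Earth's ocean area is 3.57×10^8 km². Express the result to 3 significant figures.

Required water volume = Δh × A = 1.8 m × 3.57×10^14 m² = 6.426×10^14 m³ = 6.426×10^5 km³.
Ice volume = water volume × ρ_w/ρ_ice = 6.426×10^5 × 1025/915 = 7.20×10^5 km³.

≈ 7.20×10^5 km³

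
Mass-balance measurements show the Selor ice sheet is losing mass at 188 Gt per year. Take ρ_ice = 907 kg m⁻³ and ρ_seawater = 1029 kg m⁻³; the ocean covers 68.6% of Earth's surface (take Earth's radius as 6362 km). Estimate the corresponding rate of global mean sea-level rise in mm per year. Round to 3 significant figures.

≈ 0.524 mm/yr

ρ_w = 1029 kg m⁻³. Annual water volume added = 188 Gt / ρ_w = 1.880×10^14 kg / 1029 kg m⁻³ = 1.827×10^11 m³.
Δh per year = 1.827×10^11 / 3.49×10^14 = 5.24×10^-4 m = 0.524 mm.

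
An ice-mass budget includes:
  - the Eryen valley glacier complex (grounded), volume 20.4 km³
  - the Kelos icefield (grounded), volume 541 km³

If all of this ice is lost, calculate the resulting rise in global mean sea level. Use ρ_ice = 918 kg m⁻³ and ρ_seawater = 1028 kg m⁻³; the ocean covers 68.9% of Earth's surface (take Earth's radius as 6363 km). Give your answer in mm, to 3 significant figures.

Eryen: 20.4 km³ × (918/1028) = 18.22 km³ of water.
Kelos: 541 km³ × (918/1028) = 483.1 km³ of water.
Total added water ≈ 5.013×10^11 m³ over 3.51×10^14 m² → Δh = 1.43×10^-3 m = 1.43 mm.

≈ 1.43 mm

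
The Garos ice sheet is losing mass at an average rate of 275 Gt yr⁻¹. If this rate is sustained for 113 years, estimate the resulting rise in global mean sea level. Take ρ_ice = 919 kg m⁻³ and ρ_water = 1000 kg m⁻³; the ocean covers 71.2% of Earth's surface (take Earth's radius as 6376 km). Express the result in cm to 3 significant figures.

≈ 8.54 cm

Total mass lost = 275 Gt/yr × 113 yr = 3.108×10^4 Gt = 3.108×10^16 kg.
ρ_w = 1000 kg m⁻³, so water volume = 3.108×10^16 / 1000 = 3.108×10^13 m³.
Δh = 3.108×10^13 / 3.64×10^14 = 0.0854 m = 8.54 cm.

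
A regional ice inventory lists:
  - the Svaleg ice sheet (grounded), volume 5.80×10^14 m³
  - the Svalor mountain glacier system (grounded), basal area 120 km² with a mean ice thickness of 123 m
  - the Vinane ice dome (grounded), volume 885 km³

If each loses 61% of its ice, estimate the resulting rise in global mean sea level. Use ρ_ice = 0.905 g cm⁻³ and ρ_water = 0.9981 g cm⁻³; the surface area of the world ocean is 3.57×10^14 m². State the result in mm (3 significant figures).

Svaleg: 0.61 × 5.80×10^14 m³ × (905/998.1) = 3.208×10^14 m³ of water.
Svalor: ice volume = 120 km² × 123 m = 14.76 km³; 0.61 × 14.76 × (905/998.1) = 8.164 km³ of water.
Vinane: 0.61 × 885 km³ × (905/998.1) = 489.5 km³ of water.
Total added water ≈ 3.213×10^14 m³ over 3.57×10^14 m² → Δh = 0.900 m = 900 mm.

≈ 900 mm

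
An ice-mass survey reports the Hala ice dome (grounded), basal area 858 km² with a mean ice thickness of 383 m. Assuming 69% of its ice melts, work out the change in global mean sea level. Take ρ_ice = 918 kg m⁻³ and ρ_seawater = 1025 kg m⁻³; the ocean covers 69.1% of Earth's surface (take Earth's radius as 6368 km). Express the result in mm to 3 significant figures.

≈ 0.577 mm

Hala: ice volume = 858 km² × 383 m = 328.6 km³; 0.69 × 328.6 × (918/1025) = 203.1 km³ of water.
Spread over 3.52×10^14 m² of ocean, Δh = 2.031×10^11 / 3.52×10^14 = 5.77×10^-4 m = 0.577 mm.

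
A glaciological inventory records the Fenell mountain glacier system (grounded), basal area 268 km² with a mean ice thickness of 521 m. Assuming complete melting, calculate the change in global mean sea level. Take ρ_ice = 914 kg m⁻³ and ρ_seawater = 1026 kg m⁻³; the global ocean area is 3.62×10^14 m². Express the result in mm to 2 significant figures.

Fenell: ice volume = 268 km² × 521 m = 139.6 km³; 139.6 × (914/1026) = 124.4 km³ of water.
Spread over 3.62×10^14 m² of ocean, Δh = 1.244×10^11 / 3.62×10^14 = 3.44×10^-4 m = 0.34 mm.

≈ 0.34 mm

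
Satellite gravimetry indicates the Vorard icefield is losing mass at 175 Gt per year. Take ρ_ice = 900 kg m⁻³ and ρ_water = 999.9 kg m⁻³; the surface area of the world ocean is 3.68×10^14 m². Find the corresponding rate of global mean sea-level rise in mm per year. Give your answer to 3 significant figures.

≈ 0.476 mm/yr

ρ_w = 999.9 kg m⁻³. Annual water volume added = 175 Gt / ρ_w = 1.750×10^14 kg / 999.9 kg m⁻³ = 1.750×10^11 m³.
Δh per year = 1.750×10^11 / 3.68×10^14 = 4.76×10^-4 m = 0.476 mm.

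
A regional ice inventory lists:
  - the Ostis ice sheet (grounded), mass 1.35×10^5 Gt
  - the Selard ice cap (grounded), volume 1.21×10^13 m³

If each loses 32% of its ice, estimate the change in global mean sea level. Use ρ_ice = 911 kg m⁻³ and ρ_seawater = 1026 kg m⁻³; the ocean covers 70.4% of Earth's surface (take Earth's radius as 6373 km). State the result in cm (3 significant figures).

≈ 12.7 cm

Ostis: 0.32 × 1.35×10^5 Gt = 4.320×10^16 kg; dividing by ρ_w = 1026 kg m⁻³ gives 4.211×10^13 m³ of water.
Selard: 0.32 × 1.21×10^13 m³ × (911/1026) = 3.438×10^12 m³ of water.
Total added water ≈ 4.554×10^13 m³ over 3.59×10^14 m² → Δh = 0.127 m = 12.7 cm.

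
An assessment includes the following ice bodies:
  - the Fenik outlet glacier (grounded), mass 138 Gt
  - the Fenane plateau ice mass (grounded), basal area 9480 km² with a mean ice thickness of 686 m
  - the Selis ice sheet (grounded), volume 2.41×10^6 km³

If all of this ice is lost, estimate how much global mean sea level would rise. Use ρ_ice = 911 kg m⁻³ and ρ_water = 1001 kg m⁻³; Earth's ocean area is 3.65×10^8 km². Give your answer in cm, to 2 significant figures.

≈ 600 cm

Fenik: 138 Gt = 1.380×10^14 kg; dividing by ρ_w = 1001 kg m⁻³ gives 1.379×10^11 m³ of water.
Fenane: ice volume = 9480 km² × 686 m = 6503 km³; 6503 × (911/1001) = 5919 km³ of water.
Selis: 2.41×10^6 km³ × (911/1001) = 2.193×10^6 km³ of water.
Total added water ≈ 2.199×10^15 m³ over 3.65×10^14 m² → Δh = 6.03 m = 600 cm.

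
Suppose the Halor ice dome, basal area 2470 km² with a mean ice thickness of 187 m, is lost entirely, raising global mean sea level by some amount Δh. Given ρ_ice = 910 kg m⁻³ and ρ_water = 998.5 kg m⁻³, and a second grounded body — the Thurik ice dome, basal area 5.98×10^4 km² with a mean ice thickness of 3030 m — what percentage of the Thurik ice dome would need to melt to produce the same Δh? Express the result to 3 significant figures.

≈ 0.255 %

Equal sea-level rise means equal mass of meltwater, i.e. equal mass of ice lost.
Ice mass of Halor: 4.203×10^14 kg; ice mass of Thurik: 1.649×10^17 kg.
Fraction required = 4.203×10^14 / 1.649×10^17 = 2.55×10^-3 → 0.255 %.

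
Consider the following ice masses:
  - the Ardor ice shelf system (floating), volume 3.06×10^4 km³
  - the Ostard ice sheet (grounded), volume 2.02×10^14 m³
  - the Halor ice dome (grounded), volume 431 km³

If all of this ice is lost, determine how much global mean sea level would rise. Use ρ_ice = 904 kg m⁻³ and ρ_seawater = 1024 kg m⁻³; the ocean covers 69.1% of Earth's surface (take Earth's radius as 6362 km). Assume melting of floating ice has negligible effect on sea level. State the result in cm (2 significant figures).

The Ardor ice shelf system is floating and already displaces its own weight of water, so its melt adds essentially nothing to sea level.
Ostard: 2.02×10^14 m³ × (904/1024) = 1.783×10^14 m³ of water.
Halor: 431 km³ × (904/1024) = 380.5 km³ of water.
Total added water ≈ 1.787×10^14 m³ over 3.51×10^14 m² → Δh = 0.508 m = 51 cm.

≈ 51 cm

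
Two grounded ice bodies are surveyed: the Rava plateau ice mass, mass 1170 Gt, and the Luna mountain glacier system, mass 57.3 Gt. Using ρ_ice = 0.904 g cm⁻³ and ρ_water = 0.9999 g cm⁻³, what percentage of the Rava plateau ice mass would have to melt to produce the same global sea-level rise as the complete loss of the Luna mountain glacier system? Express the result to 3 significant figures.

≈ 4.90 %

Equal sea-level rise means equal mass of meltwater, i.e. equal mass of ice lost.
Ice mass of Luna: 5.730×10^13 kg; ice mass of Rava: 1.170×10^15 kg.
Fraction required = 5.730×10^13 / 1.170×10^15 = 0.0490 → 4.90 %.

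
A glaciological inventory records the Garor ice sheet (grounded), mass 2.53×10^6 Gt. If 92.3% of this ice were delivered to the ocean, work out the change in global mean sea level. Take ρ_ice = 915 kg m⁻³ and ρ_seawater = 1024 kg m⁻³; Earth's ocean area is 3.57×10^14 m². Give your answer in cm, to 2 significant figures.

≈ 640 cm

Garor: 0.923 × 2.53×10^6 Gt = 2.335×10^18 kg; dividing by ρ_w = 1024 kg m⁻³ gives 2.280×10^15 m³ of water.
Spread over 3.57×10^14 m² of ocean, Δh = 2.280×10^15 / 3.57×10^14 = 6.39 m = 640 cm.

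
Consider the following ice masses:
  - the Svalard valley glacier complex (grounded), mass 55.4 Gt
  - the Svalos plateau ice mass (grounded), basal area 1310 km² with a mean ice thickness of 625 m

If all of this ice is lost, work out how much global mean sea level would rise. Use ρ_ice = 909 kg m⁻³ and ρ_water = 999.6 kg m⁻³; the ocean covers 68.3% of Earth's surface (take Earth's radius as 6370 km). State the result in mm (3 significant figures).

≈ 2.30 mm

Svalard: 55.4 Gt = 5.540×10^13 kg; dividing by ρ_w = 999.6 kg m⁻³ gives 5.542×10^10 m³ of water.
Svalos: ice volume = 1310 km² × 625 m = 818.8 km³; 818.8 × (909/999.6) = 744.5 km³ of water.
Total added water ≈ 8.000×10^11 m³ over 3.48×10^14 m² → Δh = 2.30×10^-3 m = 2.30 mm.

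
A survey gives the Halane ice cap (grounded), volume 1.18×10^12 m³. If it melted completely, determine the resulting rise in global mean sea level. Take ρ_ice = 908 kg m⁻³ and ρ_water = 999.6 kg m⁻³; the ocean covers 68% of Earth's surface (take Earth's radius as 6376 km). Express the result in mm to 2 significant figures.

Halane: 1.18×10^12 m³ × (908/999.6) = 1.072×10^12 m³ of water.
Spread over 3.47×10^14 m² of ocean, Δh = 1.072×10^12 / 3.47×10^14 = 3.09×10^-3 m = 3.1 mm.

≈ 3.1 mm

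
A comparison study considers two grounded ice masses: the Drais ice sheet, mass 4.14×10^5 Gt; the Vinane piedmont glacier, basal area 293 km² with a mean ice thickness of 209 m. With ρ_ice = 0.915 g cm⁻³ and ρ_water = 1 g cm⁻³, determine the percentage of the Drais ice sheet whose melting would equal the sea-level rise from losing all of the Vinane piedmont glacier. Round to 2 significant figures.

≈ 0.014 %

Equal sea-level rise means equal mass of meltwater, i.e. equal mass of ice lost.
Ice mass of Vinane: 5.603×10^13 kg; ice mass of Drais: 4.140×10^17 kg.
Fraction required = 5.603×10^13 / 4.140×10^17 = 1.35×10^-4 → 0.014 %.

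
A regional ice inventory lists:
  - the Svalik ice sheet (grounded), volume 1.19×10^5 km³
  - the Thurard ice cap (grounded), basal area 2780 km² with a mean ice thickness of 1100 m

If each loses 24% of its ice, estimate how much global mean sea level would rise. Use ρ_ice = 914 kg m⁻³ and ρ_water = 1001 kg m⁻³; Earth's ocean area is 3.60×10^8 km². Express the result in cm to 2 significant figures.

Svalik: 0.24 × 1.19×10^5 km³ × (914/1001) = 2.608×10^4 km³ of water.
Thurard: ice volume = 2780 km² × 1100 m = 3058 km³; 0.24 × 3058 × (914/1001) = 670.1 km³ of water.
Total added water ≈ 2.675×10^13 m³ over 3.60×10^14 m² → Δh = 0.0743 m = 7.4 cm.

≈ 7.4 cm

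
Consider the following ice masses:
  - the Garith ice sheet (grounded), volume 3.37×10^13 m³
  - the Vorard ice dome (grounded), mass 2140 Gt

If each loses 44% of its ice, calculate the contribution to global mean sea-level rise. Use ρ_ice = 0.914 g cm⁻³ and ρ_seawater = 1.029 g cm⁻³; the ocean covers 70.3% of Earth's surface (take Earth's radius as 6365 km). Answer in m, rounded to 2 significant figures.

≈ 0.039 m

Garith: 0.44 × 3.37×10^13 m³ × (914/1029) = 1.317×10^13 m³ of water.
Vorard: 0.44 × 2140 Gt = 9.416×10^14 kg; dividing by ρ_w = 1.029 g cm⁻³ = 1029 kg m⁻³ gives 9.151×10^11 m³ of water.
Total added water ≈ 1.409×10^13 m³ over 3.58×10^14 m² → Δh = 0.0394 m.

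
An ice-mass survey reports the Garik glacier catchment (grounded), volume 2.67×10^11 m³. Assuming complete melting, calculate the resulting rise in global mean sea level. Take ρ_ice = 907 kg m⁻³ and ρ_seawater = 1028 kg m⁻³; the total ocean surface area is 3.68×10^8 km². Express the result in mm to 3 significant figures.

≈ 0.640 mm

Garik: 2.67×10^11 m³ × (907/1028) = 2.356×10^11 m³ of water.
Spread over 3.68×10^14 m² of ocean, Δh = 2.356×10^11 / 3.68×10^14 = 6.40×10^-4 m = 0.640 mm.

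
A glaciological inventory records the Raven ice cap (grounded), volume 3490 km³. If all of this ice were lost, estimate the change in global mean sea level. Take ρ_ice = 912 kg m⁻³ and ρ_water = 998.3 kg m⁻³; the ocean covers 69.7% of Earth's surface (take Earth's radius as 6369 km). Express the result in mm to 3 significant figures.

Raven: 3490 km³ × (912/998.3) = 3188 km³ of water.
Spread over 3.55×10^14 m² of ocean, Δh = 3.188×10^12 / 3.55×10^14 = 8.97×10^-3 m = 8.97 mm.

≈ 8.97 mm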